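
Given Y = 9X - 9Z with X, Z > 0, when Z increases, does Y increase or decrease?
Y decreases

Taking the partial derivative:
∂Y/∂Z = -9

∂Y/∂Z = -9 < 0 (assuming positive values)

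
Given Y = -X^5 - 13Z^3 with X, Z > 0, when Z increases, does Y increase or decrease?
Y decreases

Taking the partial derivative:
∂Y/∂Z = -39Z^2

∂Y/∂Z = -39Z^2 < 0 (assuming positive values)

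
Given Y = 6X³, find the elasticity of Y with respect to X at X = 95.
Elasticity = 3

Elasticity = (dY/dX) · (X/Y)

dY/dX = 18·X²
At X = 95: dY/dX = 162450, Y = 5144250

Elasticity = 162450 · (95 / 5144250) = 3

Interpretation: for a small percentage change in X, the percentage change in Y is approximately 3.00 times as large.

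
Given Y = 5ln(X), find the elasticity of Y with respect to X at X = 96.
Elasticity = 1/ln(96) ≈ 0.2191

Elasticity = (dY/dX) · (X/Y)

dY/dX = 5/X
At X = 96: dY/dX = 5/96, Y = 5·ln(96)

Elasticity = (5/96) · (96 / (5·ln(96))) = 1/ln(96) ≈ 0.2191

Interpretation: for a small percentage change in X, the percentage change in Y is approximately 0.22 times as large.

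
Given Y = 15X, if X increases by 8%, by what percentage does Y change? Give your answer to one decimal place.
8.0%

For Y = 15X:
If X → X(1 + 0.08)
Then Y → Y · (1 + 0.08)^1
     = Y · 1.0800

Percentage change = ((1 + 0.08)^1 − 1) × 100% = 8.0%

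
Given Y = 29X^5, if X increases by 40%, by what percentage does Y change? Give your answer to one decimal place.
437.8%

For Y = 29X^5:
If X → X(1 + 0.4)
Then Y → Y · (1 + 0.4)^5
     ≈ Y · 5.3782

Percentage change = ((1 + 0.4)^5 − 1) × 100% ≈ 437.8%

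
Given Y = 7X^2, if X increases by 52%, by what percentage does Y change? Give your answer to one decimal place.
131.0%

For Y = 7X^2:
If X → X(1 + 0.52)
Then Y → Y · (1 + 0.52)^2
     = Y · 2.3104

Percentage change = ((1 + 0.52)^2 − 1) × 100% ≈ 131.0%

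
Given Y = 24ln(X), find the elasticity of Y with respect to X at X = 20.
Elasticity = 1/ln(20) ≈ 0.3338

Elasticity = (dY/dX) · (X/Y)

dY/dX = 24/X
At X = 20: dY/dX = 6/5, Y = 24·ln(20)

Elasticity = (6/5) · (20 / (24·ln(20))) = 1/ln(20) ≈ 0.3338

Interpretation: for a small percentage change in X, the percentage change in Y is approximately 0.33 times as large.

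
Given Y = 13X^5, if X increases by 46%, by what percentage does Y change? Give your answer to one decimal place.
563.4%

For Y = 13X^5:
If X → X(1 + 0.46)
Then Y → Y · (1 + 0.46)^5
     ≈ Y · 6.6338

Percentage change = ((1 + 0.46)^5 − 1) × 100% ≈ 563.4%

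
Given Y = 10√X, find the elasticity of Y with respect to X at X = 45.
Elasticity = 1/2

Elasticity = (dY/dX) · (X/Y)

dY/dX = 5/√X
At X = 45: dY/dX = √5/3, Y = 30·√5

Elasticity = (√5/3) · (45 / (30·√5)) = 1/2

Interpretation: for a small percentage change in X, the percentage change in Y is approximately 0.50 times as large.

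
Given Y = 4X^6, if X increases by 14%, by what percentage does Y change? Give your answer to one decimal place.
119.5%

For Y = 4X^6:
If X → X(1 + 0.14)
Then Y → Y · (1 + 0.14)^6
     ≈ Y · 2.1950

Percentage change = ((1 + 0.14)^6 − 1) × 100% ≈ 119.5%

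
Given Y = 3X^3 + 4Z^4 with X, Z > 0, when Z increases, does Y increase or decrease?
Y increases

Taking the partial derivative:
∂Y/∂Z = 16Z^3

∂Y/∂Z = 16Z^3 > 0 (assuming positive values)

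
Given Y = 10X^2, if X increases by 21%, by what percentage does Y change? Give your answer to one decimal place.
46.4%

For Y = 10X^2:
If X → X(1 + 0.21)
Then Y → Y · (1 + 0.21)^2
     = Y · 1.4641

Percentage change = ((1 + 0.21)^2 − 1) × 100% ≈ 46.4%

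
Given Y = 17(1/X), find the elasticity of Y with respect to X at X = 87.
Elasticity = -1

Elasticity = (dY/dX) · (X/Y)

dY/dX = -17/X²
At X = 87: dY/dX = -17/7569, Y = 17/87

Elasticity = (-17/7569) · (87 / (17/87)) = -1

Interpretation: for a small percentage change in X, the percentage change in Y is approximately -1.00 times as large.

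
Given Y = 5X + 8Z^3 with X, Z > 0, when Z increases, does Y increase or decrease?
Y increases

Taking the partial derivative:
∂Y/∂Z = 24Z^2

∂Y/∂Z = 24Z^2 > 0 (assuming positive values)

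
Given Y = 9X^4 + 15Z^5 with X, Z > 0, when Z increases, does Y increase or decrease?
Y increases

Taking the partial derivative:
∂Y/∂Z = 75Z^4

∂Y/∂Z = 75Z^4 > 0 (assuming positive values)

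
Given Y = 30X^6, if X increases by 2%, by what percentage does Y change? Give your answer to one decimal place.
12.6%

For Y = 30X^6:
If X → X(1 + 0.02)
Then Y → Y · (1 + 0.02)^6
     ≈ Y · 1.1262

Percentage change = ((1 + 0.02)^6 − 1) × 100% ≈ 12.6%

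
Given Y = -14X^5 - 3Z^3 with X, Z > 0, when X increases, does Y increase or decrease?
Y decreases

Taking the partial derivative:
∂Y/∂X = -70X^4

∂Y/∂X = -70X^4 < 0 (assuming positive values)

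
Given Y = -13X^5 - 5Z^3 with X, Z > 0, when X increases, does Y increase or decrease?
Y decreases

Taking the partial derivative:
∂Y/∂X = -65X^4

∂Y/∂X = -65X^4 < 0 (assuming positive values)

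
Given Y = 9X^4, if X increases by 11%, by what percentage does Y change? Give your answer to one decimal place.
51.8%

For Y = 9X^4:
If X → X(1 + 0.11)
Then Y → Y · (1 + 0.11)^4
     ≈ Y · 1.5181

Percentage change = ((1 + 0.11)^4 − 1) × 100% ≈ 51.8%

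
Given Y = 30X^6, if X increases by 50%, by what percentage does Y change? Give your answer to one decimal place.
1039.1%

For Y = 30X^6:
If X → X(1 + 0.5)
Then Y → Y · (1 + 0.5)^6
     ≈ Y · 11.3906

Percentage change = ((1 + 0.5)^6 − 1) × 100% ≈ 1039.1%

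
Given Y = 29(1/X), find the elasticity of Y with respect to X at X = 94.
Elasticity = -1

Elasticity = (dY/dX) · (X/Y)

dY/dX = -29/X²
At X = 94: dY/dX = -29/8836, Y = 29/94

Elasticity = (-29/8836) · (94 / (29/94)) = -1

Interpretation: for a small percentage change in X, the percentage change in Y is approximately -1.00 times as large.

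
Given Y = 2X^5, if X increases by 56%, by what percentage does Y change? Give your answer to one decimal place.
823.9%

For Y = 2X^5:
If X → X(1 + 0.56)
Then Y → Y · (1 + 0.56)^5
     ≈ Y · 9.2390

Percentage change = ((1 + 0.56)^5 − 1) × 100% ≈ 823.9%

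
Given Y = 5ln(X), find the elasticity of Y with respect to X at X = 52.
Elasticity = 1/ln(52) ≈ 0.2531

Elasticity = (dY/dX) · (X/Y)

dY/dX = 5/X
At X = 52: dY/dX = 5/52, Y = 5·ln(52)

Elasticity = (5/52) · (52 / (5·ln(52))) = 1/ln(52) ≈ 0.2531

Interpretation: for a small percentage change in X, the percentage change in Y is approximately 0.25 times as large.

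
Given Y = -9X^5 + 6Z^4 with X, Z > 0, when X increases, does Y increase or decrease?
Y decreases

Taking the partial derivative:
∂Y/∂X = -45X^4

∂Y/∂X = -45X^4 < 0 (assuming positive values)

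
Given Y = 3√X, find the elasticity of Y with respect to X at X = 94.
Elasticity = 1/2

Elasticity = (dY/dX) · (X/Y)

dY/dX = 3/(2·√X)
At X = 94: dY/dX = 3·√94/188, Y = 3·√94

Elasticity = (3·√94/188) · (94 / (3·√94)) = 1/2

Interpretation: for a small percentage change in X, the percentage change in Y is approximately 0.50 times as large.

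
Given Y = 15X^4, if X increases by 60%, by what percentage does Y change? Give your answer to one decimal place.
555.4%

For Y = 15X^4:
If X → X(1 + 0.6)
Then Y → Y · (1 + 0.6)^4
     = Y · 6.5536

Percentage change = ((1 + 0.6)^4 − 1) × 100% ≈ 555.4%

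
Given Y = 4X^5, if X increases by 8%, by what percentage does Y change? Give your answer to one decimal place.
46.9%

For Y = 4X^5:
If X → X(1 + 0.08)
Then Y → Y · (1 + 0.08)^5
     ≈ Y · 1.4693

Percentage change = ((1 + 0.08)^5 − 1) × 100% ≈ 46.9%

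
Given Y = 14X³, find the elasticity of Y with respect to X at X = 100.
Elasticity = 3

Elasticity = (dY/dX) · (X/Y)

dY/dX = 42·X²
At X = 100: dY/dX = 420000, Y = 14000000

Elasticity = 420000 · (100 / 14000000) = 3

Interpretation: for a small percentage change in X, the percentage change in Y is approximately 3.00 times as large.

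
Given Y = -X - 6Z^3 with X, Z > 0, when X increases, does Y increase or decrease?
Y decreases

Taking the partial derivative:
∂Y/∂X = -1

∂Y/∂X = -1 < 0 (assuming positive values)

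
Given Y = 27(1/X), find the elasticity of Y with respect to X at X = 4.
Elasticity = -1

Elasticity = (dY/dX) · (X/Y)

dY/dX = -27/X²
At X = 4: dY/dX = -27/16, Y = 27/4

Elasticity = (-27/16) · (4 / (27/4)) = -1

Interpretation: for a small percentage change in X, the percentage change in Y is approximately -1.00 times as large.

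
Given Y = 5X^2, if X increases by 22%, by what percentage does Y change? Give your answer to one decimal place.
48.8%

For Y = 5X^2:
If X → X(1 + 0.22)
Then Y → Y · (1 + 0.22)^2
     = Y · 1.4884

Percentage change = ((1 + 0.22)^2 − 1) × 100% ≈ 48.8%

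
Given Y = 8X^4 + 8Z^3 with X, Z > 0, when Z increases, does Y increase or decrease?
Y increases

Taking the partial derivative:
∂Y/∂Z = 24Z^2

∂Y/∂Z = 24Z^2 > 0 (assuming positive values)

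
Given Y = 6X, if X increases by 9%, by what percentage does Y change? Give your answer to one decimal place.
9.0%

For Y = 6X:
If X → X(1 + 0.09)
Then Y → Y · (1 + 0.09)^1
     = Y · 1.0900

Percentage change = ((1 + 0.09)^1 − 1) × 100% = 9.0%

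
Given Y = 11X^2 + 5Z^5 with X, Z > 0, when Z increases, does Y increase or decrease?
Y increases

Taking the partial derivative:
∂Y/∂Z = 25Z^4

∂Y/∂Z = 25Z^4 > 0 (assuming positive values)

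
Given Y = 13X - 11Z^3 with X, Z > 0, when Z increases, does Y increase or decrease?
Y decreases

Taking the partial derivative:
∂Y/∂Z = -33Z^2

∂Y/∂Z = -33Z^2 < 0 (assuming positive values)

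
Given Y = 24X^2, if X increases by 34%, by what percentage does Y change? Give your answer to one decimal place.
79.6%

For Y = 24X^2:
If X → X(1 + 0.34)
Then Y → Y · (1 + 0.34)^2
     = Y · 1.7956

Percentage change = ((1 + 0.34)^2 − 1) × 100% ≈ 79.6%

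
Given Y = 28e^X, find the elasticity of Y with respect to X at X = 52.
Elasticity = 52

Elasticity = (dY/dX) · (X/Y)

dY/dX = 28·e^X
At X = 52: dY/dX = 28·e^52, Y = 28·e^52

Elasticity = (28·e^52) · (52 / (28·e^52)) = 52

Interpretation: for a small percentage change in X, the percentage change in Y is approximately 52.00 times as large.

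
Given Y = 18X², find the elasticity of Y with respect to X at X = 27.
Elasticity = 2

Elasticity = (dY/dX) · (X/Y)

dY/dX = 36·X
At X = 27: dY/dX = 972, Y = 13122

Elasticity = 972 · (27 / 13122) = 2

Interpretation: for a small percentage change in X, the percentage change in Y is approximately 2.00 times as large.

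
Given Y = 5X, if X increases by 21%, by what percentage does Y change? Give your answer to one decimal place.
21.0%

For Y = 5X:
If X → X(1 + 0.21)
Then Y → Y · (1 + 0.21)^1
     = Y · 1.2100

Percentage change = ((1 + 0.21)^1 − 1) × 100% = 21.0%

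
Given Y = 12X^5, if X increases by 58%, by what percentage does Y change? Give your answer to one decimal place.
884.7%

For Y = 12X^5:
If X → X(1 + 0.58)
Then Y → Y · (1 + 0.58)^5
     ≈ Y · 9.8466

Percentage change = ((1 + 0.58)^5 − 1) × 100% ≈ 884.7%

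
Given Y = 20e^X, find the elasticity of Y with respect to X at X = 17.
Elasticity = 17

Elasticity = (dY/dX) · (X/Y)

dY/dX = 20·e^X
At X = 17: dY/dX = 20·e^17, Y = 20·e^17

Elasticity = (20·e^17) · (17 / (20·e^17)) = 17

Interpretation: for a small percentage change in X, the percentage change in Y is approximately 17.00 times as large.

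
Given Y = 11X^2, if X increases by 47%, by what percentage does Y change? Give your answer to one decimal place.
116.1%

For Y = 11X^2:
If X → X(1 + 0.47)
Then Y → Y · (1 + 0.47)^2
     = Y · 2.1609

Percentage change = ((1 + 0.47)^2 − 1) × 100% ≈ 116.1%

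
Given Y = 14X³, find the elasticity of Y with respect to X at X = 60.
Elasticity = 3

Elasticity = (dY/dX) · (X/Y)

dY/dX = 42·X²
At X = 60: dY/dX = 151200, Y = 3024000

Elasticity = 151200 · (60 / 3024000) = 3

Interpretation: for a small percentage change in X, the percentage change in Y is approximately 3.00 times as large.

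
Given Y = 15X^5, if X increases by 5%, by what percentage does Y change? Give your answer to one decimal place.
27.6%

For Y = 15X^5:
If X → X(1 + 0.05)
Then Y → Y · (1 + 0.05)^5
     ≈ Y · 1.2763

Percentage change = ((1 + 0.05)^5 − 1) × 100% ≈ 27.6%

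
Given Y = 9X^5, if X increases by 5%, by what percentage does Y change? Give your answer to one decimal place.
27.6%

For Y = 9X^5:
If X → X(1 + 0.05)
Then Y → Y · (1 + 0.05)^5
     ≈ Y · 1.2763

Percentage change = ((1 + 0.05)^5 − 1) × 100% ≈ 27.6%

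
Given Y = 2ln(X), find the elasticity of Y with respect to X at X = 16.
Elasticity = 1/ln(16) ≈ 0.3607

Elasticity = (dY/dX) · (X/Y)

dY/dX = 2/X
At X = 16: dY/dX = 1/8, Y = 2·ln(16)

Elasticity = (1/8) · (16 / (2·ln(16))) = 1/ln(16) ≈ 0.3607

Interpretation: for a small percentage change in X, the percentage change in Y is approximately 0.36 times as large.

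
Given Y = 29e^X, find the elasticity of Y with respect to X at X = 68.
Elasticity = 68

Elasticity = (dY/dX) · (X/Y)

dY/dX = 29·e^X
At X = 68: dY/dX = 29·e^68, Y = 29·e^68

Elasticity = (29·e^68) · (68 / (29·e^68)) = 68

Interpretation: for a small percentage change in X, the percentage change in Y is approximately 68.00 times as large.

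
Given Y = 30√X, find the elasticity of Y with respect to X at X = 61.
Elasticity = 1/2

Elasticity = (dY/dX) · (X/Y)

dY/dX = 15/√X
At X = 61: dY/dX = 15·√61/61, Y = 30·√61

Elasticity = (15·√61/61) · (61 / (30·√61)) = 1/2

Interpretation: for a small percentage change in X, the percentage change in Y is approximately 0.50 times as large.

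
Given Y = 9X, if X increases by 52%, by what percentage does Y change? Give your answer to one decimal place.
52.0%

For Y = 9X:
If X → X(1 + 0.52)
Then Y → Y · (1 + 0.52)^1
     = Y · 1.5200

Percentage change = ((1 + 0.52)^1 − 1) × 100% = 52.0%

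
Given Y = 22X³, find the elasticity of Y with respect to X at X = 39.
Elasticity = 3

Elasticity = (dY/dX) · (X/Y)

dY/dX = 66·X²
At X = 39: dY/dX = 100386, Y = 1305018

Elasticity = 100386 · (39 / 1305018) = 3

Interpretation: for a small percentage change in X, the percentage change in Y is approximately 3.00 times as large.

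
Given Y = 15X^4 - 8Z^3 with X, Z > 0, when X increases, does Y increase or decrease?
Y increases

Taking the partial derivative:
∂Y/∂X = 60X^3

∂Y/∂X = 60X^3 > 0 (assuming positive values)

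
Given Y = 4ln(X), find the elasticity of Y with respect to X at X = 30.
Elasticity = 1/ln(30) ≈ 0.2940

Elasticity = (dY/dX) · (X/Y)

dY/dX = 4/X
At X = 30: dY/dX = 2/15, Y = 4·ln(30)

Elasticity = (2/15) · (30 / (4·ln(30))) = 1/ln(30) ≈ 0.2940

Interpretation: for a small percentage change in X, the percentage change in Y is approximately 0.29 times as large.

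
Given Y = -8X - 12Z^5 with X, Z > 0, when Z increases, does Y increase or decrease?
Y decreases

Taking the partial derivative:
∂Y/∂Z = -60Z^4

∂Y/∂Z = -60Z^4 < 0 (assuming positive values)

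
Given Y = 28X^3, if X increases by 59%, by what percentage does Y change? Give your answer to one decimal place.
302.0%

For Y = 28X^3:
If X → X(1 + 0.59)
Then Y → Y · (1 + 0.59)^3
     ≈ Y · 4.0197

Percentage change = ((1 + 0.59)^3 − 1) × 100% ≈ 302.0%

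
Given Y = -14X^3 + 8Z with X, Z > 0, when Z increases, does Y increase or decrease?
Y increases

Taking the partial derivative:
∂Y/∂Z = 8

∂Y/∂Z = 8 > 0 (assuming positive values)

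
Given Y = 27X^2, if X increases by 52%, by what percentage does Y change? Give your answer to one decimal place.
131.0%

For Y = 27X^2:
If X → X(1 + 0.52)
Then Y → Y · (1 + 0.52)^2
     = Y · 2.3104

Percentage change = ((1 + 0.52)^2 − 1) × 100% ≈ 131.0%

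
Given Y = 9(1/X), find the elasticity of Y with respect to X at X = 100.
Elasticity = -1

Elasticity = (dY/dX) · (X/Y)

dY/dX = -9/X²
At X = 100: dY/dX = -9/10000, Y = 9/100

Elasticity = (-9/10000) · (100 / (9/100)) = -1

Interpretation: for a small percentage change in X, the percentage change in Y is approximately -1.00 times as large.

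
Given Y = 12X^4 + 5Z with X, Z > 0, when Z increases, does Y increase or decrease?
Y increases

Taking the partial derivative:
∂Y/∂Z = 5

∂Y/∂Z = 5 > 0 (assuming positive values)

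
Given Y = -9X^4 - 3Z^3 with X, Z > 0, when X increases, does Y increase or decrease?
Y decreases

Taking the partial derivative:
∂Y/∂X = -36X^3

∂Y/∂X = -36X^3 < 0 (assuming positive values)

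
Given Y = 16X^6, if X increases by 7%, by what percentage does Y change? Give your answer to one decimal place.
50.1%

For Y = 16X^6:
If X → X(1 + 0.07)
Then Y → Y · (1 + 0.07)^6
     ≈ Y · 1.5007

Percentage change = ((1 + 0.07)^6 − 1) × 100% ≈ 50.1%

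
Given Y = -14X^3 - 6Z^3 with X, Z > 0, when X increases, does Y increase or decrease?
Y decreases

Taking the partial derivative:
∂Y/∂X = -42X^2

∂Y/∂X = -42X^2 < 0 (assuming positive values)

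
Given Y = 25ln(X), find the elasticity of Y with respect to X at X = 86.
Elasticity = 1/ln(86) ≈ 0.2245

Elasticity = (dY/dX) · (X/Y)

dY/dX = 25/X
At X = 86: dY/dX = 25/86, Y = 25·ln(86)

Elasticity = (25/86) · (86 / (25·ln(86))) = 1/ln(86) ≈ 0.2245

Interpretation: for a small percentage change in X, the percentage change in Y is approximately 0.22 times as large.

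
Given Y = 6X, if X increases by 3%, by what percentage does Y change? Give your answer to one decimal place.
3.0%

For Y = 6X:
If X → X(1 + 0.03)
Then Y → Y · (1 + 0.03)^1
     = Y · 1.0300

Percentage change = ((1 + 0.03)^1 − 1) × 100% = 3.0%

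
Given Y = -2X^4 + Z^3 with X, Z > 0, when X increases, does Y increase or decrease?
Y decreases

Taking the partial derivative:
∂Y/∂X = -8X^3

∂Y/∂X = -8X^3 < 0 (assuming positive values)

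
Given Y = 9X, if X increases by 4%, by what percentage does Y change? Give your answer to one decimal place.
4.0%

For Y = 9X:
If X → X(1 + 0.04)
Then Y → Y · (1 + 0.04)^1
     = Y · 1.0400

Percentage change = ((1 + 0.04)^1 − 1) × 100% = 4.0%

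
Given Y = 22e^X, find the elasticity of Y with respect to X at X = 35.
Elasticity = 35

Elasticity = (dY/dX) · (X/Y)

dY/dX = 22·e^X
At X = 35: dY/dX = 22·e^35, Y = 22·e^35

Elasticity = (22·e^35) · (35 / (22·e^35)) = 35

Interpretation: for a small percentage change in X, the percentage change in Y is approximately 35.00 times as large.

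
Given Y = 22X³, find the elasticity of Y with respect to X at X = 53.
Elasticity = 3

Elasticity = (dY/dX) · (X/Y)

dY/dX = 66·X²
At X = 53: dY/dX = 185394, Y = 3275294

Elasticity = 185394 · (53 / 3275294) = 3

Interpretation: for a small percentage change in X, the percentage change in Y is approximately 3.00 times as large.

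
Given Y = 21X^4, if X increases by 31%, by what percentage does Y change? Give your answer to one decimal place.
194.5%

For Y = 21X^4:
If X → X(1 + 0.31)
Then Y → Y · (1 + 0.31)^4
     ≈ Y · 2.9450

Percentage change = ((1 + 0.31)^4 − 1) × 100% ≈ 194.5%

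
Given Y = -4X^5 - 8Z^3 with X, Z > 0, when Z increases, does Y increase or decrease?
Y decreases

Taking the partial derivative:
∂Y/∂Z = -24Z^2

∂Y/∂Z = -24Z^2 < 0 (assuming positive values)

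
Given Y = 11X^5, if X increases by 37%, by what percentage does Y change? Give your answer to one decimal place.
382.6%

For Y = 11X^5:
If X → X(1 + 0.37)
Then Y → Y · (1 + 0.37)^5
     ≈ Y · 4.8262

Percentage change = ((1 + 0.37)^5 − 1) × 100% ≈ 382.6%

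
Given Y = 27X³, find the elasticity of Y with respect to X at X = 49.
Elasticity = 3

Elasticity = (dY/dX) · (X/Y)

dY/dX = 81·X²
At X = 49: dY/dX = 194481, Y = 3176523

Elasticity = 194481 · (49 / 3176523) = 3

Interpretation: for a small percentage change in X, the percentage change in Y is approximately 3.00 times as large.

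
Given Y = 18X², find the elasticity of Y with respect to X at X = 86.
Elasticity = 2

Elasticity = (dY/dX) · (X/Y)

dY/dX = 36·X
At X = 86: dY/dX = 3096, Y = 133128

Elasticity = 3096 · (86 / 133128) = 2

Interpretation: for a small percentage change in X, the percentage change in Y is approximately 2.00 times as large.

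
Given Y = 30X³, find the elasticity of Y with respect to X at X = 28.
Elasticity = 3

Elasticity = (dY/dX) · (X/Y)

dY/dX = 90·X²
At X = 28: dY/dX = 70560, Y = 658560

Elasticity = 70560 · (28 / 658560) = 3

Interpretation: for a small percentage change in X, the percentage change in Y is approximately 3.00 times as large.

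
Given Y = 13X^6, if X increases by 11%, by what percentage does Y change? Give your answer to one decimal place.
87.0%

For Y = 13X^6:
If X → X(1 + 0.11)
Then Y → Y · (1 + 0.11)^6
     ≈ Y · 1.8704

Percentage change = ((1 + 0.11)^6 − 1) × 100% ≈ 87.0%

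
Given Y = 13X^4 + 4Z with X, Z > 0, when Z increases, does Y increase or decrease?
Y increases

Taking the partial derivative:
∂Y/∂Z = 4

∂Y/∂Z = 4 > 0 (assuming positive values)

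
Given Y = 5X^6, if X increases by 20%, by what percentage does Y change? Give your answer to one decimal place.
198.6%

For Y = 5X^6:
If X → X(1 + 0.2)
Then Y → Y · (1 + 0.2)^6
     ≈ Y · 2.9860

Percentage change = ((1 + 0.2)^6 − 1) × 100% ≈ 198.6%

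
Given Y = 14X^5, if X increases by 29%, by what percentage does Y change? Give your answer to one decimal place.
257.2%

For Y = 14X^5:
If X → X(1 + 0.29)
Then Y → Y · (1 + 0.29)^5
     ≈ Y · 3.5723

Percentage change = ((1 + 0.29)^5 − 1) × 100% ≈ 257.2%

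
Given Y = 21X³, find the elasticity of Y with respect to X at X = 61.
Elasticity = 3

Elasticity = (dY/dX) · (X/Y)

dY/dX = 63·X²
At X = 61: dY/dX = 234423, Y = 4766601

Elasticity = 234423 · (61 / 4766601) = 3

Interpretation: for a small percentage change in X, the percentage change in Y is approximately 3.00 times as large.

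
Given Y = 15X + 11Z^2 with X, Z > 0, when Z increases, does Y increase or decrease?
Y increases

Taking the partial derivative:
∂Y/∂Z = 22Z

∂Y/∂Z = 22Z > 0 (assuming positive values)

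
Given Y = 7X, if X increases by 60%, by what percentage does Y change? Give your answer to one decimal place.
60.0%

For Y = 7X:
If X → X(1 + 0.6)
Then Y → Y · (1 + 0.6)^1
     = Y · 1.6000

Percentage change = ((1 + 0.6)^1 − 1) × 100% = 60.0%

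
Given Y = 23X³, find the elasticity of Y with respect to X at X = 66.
Elasticity = 3

Elasticity = (dY/dX) · (X/Y)

dY/dX = 69·X²
At X = 66: dY/dX = 300564, Y = 6612408

Elasticity = 300564 · (66 / 6612408) = 3

Interpretation: for a small percentage change in X, the percentage change in Y is approximately 3.00 times as large.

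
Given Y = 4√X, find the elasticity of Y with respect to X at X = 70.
Elasticity = 1/2

Elasticity = (dY/dX) · (X/Y)

dY/dX = 2/√X
At X = 70: dY/dX = √70/35, Y = 4·√70

Elasticity = (√70/35) · (70 / (4·√70)) = 1/2

Interpretation: for a small percentage change in X, the percentage change in Y is approximately 0.50 times as large.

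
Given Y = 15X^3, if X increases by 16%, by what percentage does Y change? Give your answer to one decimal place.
56.1%

For Y = 15X^3:
If X → X(1 + 0.16)
Then Y → Y · (1 + 0.16)^3
     ≈ Y · 1.5609

Percentage change = ((1 + 0.16)^3 − 1) × 100% ≈ 56.1%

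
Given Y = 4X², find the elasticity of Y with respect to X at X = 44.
Elasticity = 2

Elasticity = (dY/dX) · (X/Y)

dY/dX = 8·X
At X = 44: dY/dX = 352, Y = 7744

Elasticity = 352 · (44 / 7744) = 2

Interpretation: for a small percentage change in X, the percentage change in Y is approximately 2.00 times as large.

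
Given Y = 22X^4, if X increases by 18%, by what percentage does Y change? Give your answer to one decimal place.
93.9%

For Y = 22X^4:
If X → X(1 + 0.18)
Then Y → Y · (1 + 0.18)^4
     ≈ Y · 1.9388

Percentage change = ((1 + 0.18)^4 − 1) × 100% ≈ 93.9%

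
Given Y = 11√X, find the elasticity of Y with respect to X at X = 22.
Elasticity = 1/2

Elasticity = (dY/dX) · (X/Y)

dY/dX = 11/(2·√X)
At X = 22: dY/dX = √22/4, Y = 11·√22

Elasticity = (√22/4) · (22 / (11·√22)) = 1/2

Interpretation: for a small percentage change in X, the percentage change in Y is approximately 0.50 times as large.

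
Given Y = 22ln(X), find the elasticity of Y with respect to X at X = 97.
Elasticity = 1/ln(97) ≈ 0.2186

Elasticity = (dY/dX) · (X/Y)

dY/dX = 22/X
At X = 97: dY/dX = 22/97, Y = 22·ln(97)

Elasticity = (22/97) · (97 / (22·ln(97))) = 1/ln(97) ≈ 0.2186

Interpretation: for a small percentage change in X, the percentage change in Y is approximately 0.22 times as large.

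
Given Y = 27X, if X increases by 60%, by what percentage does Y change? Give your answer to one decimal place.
60.0%

For Y = 27X:
If X → X(1 + 0.6)
Then Y → Y · (1 + 0.6)^1
     = Y · 1.6000

Percentage change = ((1 + 0.6)^1 − 1) × 100% = 60.0%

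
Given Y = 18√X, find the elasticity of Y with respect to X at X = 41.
Elasticity = 1/2

Elasticity = (dY/dX) · (X/Y)

dY/dX = 9/√X
At X = 41: dY/dX = 9·√41/41, Y = 18·√41

Elasticity = (9·√41/41) · (41 / (18·√41)) = 1/2

Interpretation: for a small percentage change in X, the percentage change in Y is approximately 0.50 times as large.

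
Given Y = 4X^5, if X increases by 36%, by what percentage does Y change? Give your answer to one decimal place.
365.3%

For Y = 4X^5:
If X → X(1 + 0.36)
Then Y → Y · (1 + 0.36)^5
     ≈ Y · 4.6526

Percentage change = ((1 + 0.36)^5 − 1) × 100% ≈ 365.3%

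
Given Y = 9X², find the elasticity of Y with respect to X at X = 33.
Elasticity = 2

Elasticity = (dY/dX) · (X/Y)

dY/dX = 18·X
At X = 33: dY/dX = 594, Y = 9801

Elasticity = 594 · (33 / 9801) = 2

Interpretation: for a small percentage change in X, the percentage change in Y is approximately 2.00 times as large.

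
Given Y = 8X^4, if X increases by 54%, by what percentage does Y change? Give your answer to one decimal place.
462.4%

For Y = 8X^4:
If X → X(1 + 0.54)
Then Y → Y · (1 + 0.54)^4
     ≈ Y · 5.6245

Percentage change = ((1 + 0.54)^4 − 1) × 100% ≈ 462.4%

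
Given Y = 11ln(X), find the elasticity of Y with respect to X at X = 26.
Elasticity = 1/ln(26) ≈ 0.3069

Elasticity = (dY/dX) · (X/Y)

dY/dX = 11/X
At X = 26: dY/dX = 11/26, Y = 11·ln(26)

Elasticity = (11/26) · (26 / (11·ln(26))) = 1/ln(26) ≈ 0.3069

Interpretation: for a small percentage change in X, the percentage change in Y is approximately 0.31 times as large.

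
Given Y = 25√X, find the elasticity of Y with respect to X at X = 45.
Elasticity = 1/2

Elasticity = (dY/dX) · (X/Y)

dY/dX = 25/(2·√X)
At X = 45: dY/dX = 5·√5/6, Y = 75·√5

Elasticity = (5·√5/6) · (45 / (75·√5)) = 1/2

Interpretation: for a small percentage change in X, the percentage change in Y is approximately 0.50 times as large.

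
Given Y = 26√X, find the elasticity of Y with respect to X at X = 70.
Elasticity = 1/2

Elasticity = (dY/dX) · (X/Y)

dY/dX = 13/√X
At X = 70: dY/dX = 13·√70/70, Y = 26·√70

Elasticity = (13·√70/70) · (70 / (26·√70)) = 1/2

Interpretation: for a small percentage change in X, the percentage change in Y is approximately 0.50 times as large.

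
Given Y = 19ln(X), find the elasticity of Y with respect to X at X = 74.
Elasticity = 1/ln(74) ≈ 0.2323

Elasticity = (dY/dX) · (X/Y)

dY/dX = 19/X
At X = 74: dY/dX = 19/74, Y = 19·ln(74)

Elasticity = (19/74) · (74 / (19·ln(74))) = 1/ln(74) ≈ 0.2323

Interpretation: for a small percentage change in X, the percentage change in Y is approximately 0.23 times as large.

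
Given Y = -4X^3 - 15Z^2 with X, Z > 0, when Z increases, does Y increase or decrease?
Y decreases

Taking the partial derivative:
∂Y/∂Z = -30Z

∂Y/∂Z = -30Z < 0 (assuming positive values)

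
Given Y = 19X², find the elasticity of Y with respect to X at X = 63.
Elasticity = 2

Elasticity = (dY/dX) · (X/Y)

dY/dX = 38·X
At X = 63: dY/dX = 2394, Y = 75411

Elasticity = 2394 · (63 / 75411) = 2

Interpretation: for a small percentage change in X, the percentage change in Y is approximately 2.00 times as large.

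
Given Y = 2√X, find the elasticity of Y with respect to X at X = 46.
Elasticity = 1/2

Elasticity = (dY/dX) · (X/Y)

dY/dX = 1/√X
At X = 46: dY/dX = √46/46, Y = 2·√46

Elasticity = (√46/46) · (46 / (2·√46)) = 1/2

Interpretation: for a small percentage change in X, the percentage change in Y is approximately 0.50 times as large.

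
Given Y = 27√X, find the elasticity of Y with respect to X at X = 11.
Elasticity = 1/2

Elasticity = (dY/dX) · (X/Y)

dY/dX = 27/(2·√X)
At X = 11: dY/dX = 27·√11/22, Y = 27·√11

Elasticity = (27·√11/22) · (11 / (27·√11)) = 1/2

Interpretation: for a small percentage change in X, the percentage change in Y is approximately 0.50 times as large.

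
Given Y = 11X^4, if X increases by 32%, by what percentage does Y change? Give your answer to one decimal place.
203.6%

For Y = 11X^4:
If X → X(1 + 0.32)
Then Y → Y · (1 + 0.32)^4
     ≈ Y · 3.0360

Percentage change = ((1 + 0.32)^4 − 1) × 100% ≈ 203.6%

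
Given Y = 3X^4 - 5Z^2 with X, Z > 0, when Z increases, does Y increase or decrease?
Y decreases

Taking the partial derivative:
∂Y/∂Z = -10Z

∂Y/∂Z = -10Z < 0 (assuming positive values)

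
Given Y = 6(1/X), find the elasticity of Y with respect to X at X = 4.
Elasticity = -1

Elasticity = (dY/dX) · (X/Y)

dY/dX = -6/X²
At X = 4: dY/dX = -3/8, Y = 3/2

Elasticity = (-3/8) · (4 / (3/2)) = -1

Interpretation: for a small percentage change in X, the percentage change in Y is approximately -1.00 times as large.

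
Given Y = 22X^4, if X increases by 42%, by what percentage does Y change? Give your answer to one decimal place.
306.6%

For Y = 22X^4:
If X → X(1 + 0.42)
Then Y → Y · (1 + 0.42)^4
     ≈ Y · 4.0659

Percentage change = ((1 + 0.42)^4 − 1) × 100% ≈ 306.6%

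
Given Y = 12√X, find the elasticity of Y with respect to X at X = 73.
Elasticity = 1/2

Elasticity = (dY/dX) · (X/Y)

dY/dX = 6/√X
At X = 73: dY/dX = 6·√73/73, Y = 12·√73

Elasticity = (6·√73/73) · (73 / (12·√73)) = 1/2

Interpretation: for a small percentage change in X, the percentage change in Y is approximately 0.50 times as large.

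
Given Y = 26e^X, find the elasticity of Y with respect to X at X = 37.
Elasticity = 37

Elasticity = (dY/dX) · (X/Y)

dY/dX = 26·e^X
At X = 37: dY/dX = 26·e^37, Y = 26·e^37

Elasticity = (26·e^37) · (37 / (26·e^37)) = 37

Interpretation: for a small percentage change in X, the percentage change in Y is approximately 37.00 times as large.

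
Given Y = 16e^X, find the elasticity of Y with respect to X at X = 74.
Elasticity = 74

Elasticity = (dY/dX) · (X/Y)

dY/dX = 16·e^X
At X = 74: dY/dX = 16·e^74, Y = 16·e^74

Elasticity = (16·e^74) · (74 / (16·e^74)) = 74

Interpretation: for a small percentage change in X, the percentage change in Y is approximately 74.00 times as large.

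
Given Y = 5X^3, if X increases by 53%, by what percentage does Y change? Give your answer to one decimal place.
258.2%

For Y = 5X^3:
If X → X(1 + 0.53)
Then Y → Y · (1 + 0.53)^3
     ≈ Y · 3.5816

Percentage change = ((1 + 0.53)^3 − 1) × 100% ≈ 258.2%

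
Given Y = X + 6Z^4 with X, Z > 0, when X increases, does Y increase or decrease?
Y increases

Taking the partial derivative:
∂Y/∂X = 1

∂Y/∂X = 1 > 0 (assuming positive values)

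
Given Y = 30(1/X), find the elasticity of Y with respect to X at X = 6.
Elasticity = -1

Elasticity = (dY/dX) · (X/Y)

dY/dX = -30/X²
At X = 6: dY/dX = -5/6, Y = 5

Elasticity = (-5/6) · (6 / 5) = -1

Interpretation: for a small percentage change in X, the percentage change in Y is approximately -1.00 times as large.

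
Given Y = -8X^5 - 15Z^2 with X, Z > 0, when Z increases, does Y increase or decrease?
Y decreases

Taking the partial derivative:
∂Y/∂Z = -30Z

∂Y/∂Z = -30Z < 0 (assuming positive values)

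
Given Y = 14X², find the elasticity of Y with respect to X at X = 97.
Elasticity = 2

Elasticity = (dY/dX) · (X/Y)

dY/dX = 28·X
At X = 97: dY/dX = 2716, Y = 131726

Elasticity = 2716 · (97 / 131726) = 2

Interpretation: for a small percentage change in X, the percentage change in Y is approximately 2.00 times as large.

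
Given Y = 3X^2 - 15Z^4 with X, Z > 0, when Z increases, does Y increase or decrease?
Y decreases

Taking the partial derivative:
∂Y/∂Z = -60Z^3

∂Y/∂Z = -60Z^3 < 0 (assuming positive values)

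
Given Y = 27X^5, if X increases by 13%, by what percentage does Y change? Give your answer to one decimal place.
84.2%

For Y = 27X^5:
If X → X(1 + 0.13)
Then Y → Y · (1 + 0.13)^5
     ≈ Y · 1.8424

Percentage change = ((1 + 0.13)^5 − 1) × 100% ≈ 84.2%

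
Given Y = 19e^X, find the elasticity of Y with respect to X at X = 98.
Elasticity = 98

Elasticity = (dY/dX) · (X/Y)

dY/dX = 19·e^X
At X = 98: dY/dX = 19·e^98, Y = 19·e^98

Elasticity = (19·e^98) · (98 / (19·e^98)) = 98

Interpretation: for a small percentage change in X, the percentage change in Y is approximately 98.00 times as large.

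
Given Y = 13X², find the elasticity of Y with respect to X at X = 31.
Elasticity = 2

Elasticity = (dY/dX) · (X/Y)

dY/dX = 26·X
At X = 31: dY/dX = 806, Y = 12493

Elasticity = 806 · (31 / 12493) = 2

Interpretation: for a small percentage change in X, the percentage change in Y is approximately 2.00 times as large.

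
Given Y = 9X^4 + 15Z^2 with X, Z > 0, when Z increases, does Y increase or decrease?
Y increases

Taking the partial derivative:
∂Y/∂Z = 30Z

∂Y/∂Z = 30Z > 0 (assuming positive values)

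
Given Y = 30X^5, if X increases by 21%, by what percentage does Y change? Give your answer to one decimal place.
159.4%

For Y = 30X^5:
If X → X(1 + 0.21)
Then Y → Y · (1 + 0.21)^5
     ≈ Y · 2.5937

Percentage change = ((1 + 0.21)^5 − 1) × 100% ≈ 159.4%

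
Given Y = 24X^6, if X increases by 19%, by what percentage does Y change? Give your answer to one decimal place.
184.0%

For Y = 24X^6:
If X → X(1 + 0.19)
Then Y → Y · (1 + 0.19)^6
     ≈ Y · 2.8398

Percentage change = ((1 + 0.19)^6 − 1) × 100% ≈ 184.0%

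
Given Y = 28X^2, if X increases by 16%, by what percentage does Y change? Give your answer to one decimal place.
34.6%

For Y = 28X^2:
If X → X(1 + 0.16)
Then Y → Y · (1 + 0.16)^2
     = Y · 1.3456

Percentage change = ((1 + 0.16)^2 − 1) × 100% ≈ 34.6%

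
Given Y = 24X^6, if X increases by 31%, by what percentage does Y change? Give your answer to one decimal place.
405.4%

For Y = 24X^6:
If X → X(1 + 0.31)
Then Y → Y · (1 + 0.31)^6
     ≈ Y · 5.0539

Percentage change = ((1 + 0.31)^6 − 1) × 100% ≈ 405.4%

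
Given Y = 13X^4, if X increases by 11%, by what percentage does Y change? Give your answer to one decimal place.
51.8%

For Y = 13X^4:
If X → X(1 + 0.11)
Then Y → Y · (1 + 0.11)^4
     ≈ Y · 1.5181

Percentage change = ((1 + 0.11)^4 − 1) × 100% ≈ 51.8%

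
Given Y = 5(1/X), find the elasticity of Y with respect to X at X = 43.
Elasticity = -1

Elasticity = (dY/dX) · (X/Y)

dY/dX = -5/X²
At X = 43: dY/dX = -5/1849, Y = 5/43

Elasticity = (-5/1849) · (43 / (5/43)) = -1

Interpretation: for a small percentage change in X, the percentage change in Y is approximately -1.00 times as large.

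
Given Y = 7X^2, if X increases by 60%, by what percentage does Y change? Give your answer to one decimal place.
156.0%

For Y = 7X^2:
If X → X(1 + 0.6)
Then Y → Y · (1 + 0.6)^2
     = Y · 2.5600

Percentage change = ((1 + 0.6)^2 − 1) × 100% = 156.0%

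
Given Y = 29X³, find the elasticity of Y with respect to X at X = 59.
Elasticity = 3

Elasticity = (dY/dX) · (X/Y)

dY/dX = 87·X²
At X = 59: dY/dX = 302847, Y = 5955991

Elasticity = 302847 · (59 / 5955991) = 3

Interpretation: for a small percentage change in X, the percentage change in Y is approximately 3.00 times as large.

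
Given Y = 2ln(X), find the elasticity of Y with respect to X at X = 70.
Elasticity = 1/ln(70) ≈ 0.2354

Elasticity = (dY/dX) · (X/Y)

dY/dX = 2/X
At X = 70: dY/dX = 1/35, Y = 2·ln(70)

Elasticity = (1/35) · (70 / (2·ln(70))) = 1/ln(70) ≈ 0.2354

Interpretation: for a small percentage change in X, the percentage change in Y is approximately 0.24 times as large.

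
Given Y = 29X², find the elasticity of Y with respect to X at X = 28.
Elasticity = 2

Elasticity = (dY/dX) · (X/Y)

dY/dX = 58·X
At X = 28: dY/dX = 1624, Y = 22736

Elasticity = 1624 · (28 / 22736) = 2

Interpretation: for a small percentage change in X, the percentage change in Y is approximately 2.00 times as large.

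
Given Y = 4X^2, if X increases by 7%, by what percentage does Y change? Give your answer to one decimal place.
14.5%

For Y = 4X^2:
If X → X(1 + 0.07)
Then Y → Y · (1 + 0.07)^2
     = Y · 1.1449

Percentage change = ((1 + 0.07)^2 − 1) × 100% ≈ 14.5%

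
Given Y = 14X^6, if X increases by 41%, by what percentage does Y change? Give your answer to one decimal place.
685.8%

For Y = 14X^6:
If X → X(1 + 0.41)
Then Y → Y · (1 + 0.41)^6
     ≈ Y · 7.8580

Percentage change = ((1 + 0.41)^6 − 1) × 100% ≈ 685.8%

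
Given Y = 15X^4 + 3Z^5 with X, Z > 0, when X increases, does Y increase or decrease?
Y increases

Taking the partial derivative:
∂Y/∂X = 60X^3

∂Y/∂X = 60X^3 > 0 (assuming positive values)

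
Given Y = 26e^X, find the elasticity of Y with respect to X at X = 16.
Elasticity = 16

Elasticity = (dY/dX) · (X/Y)

dY/dX = 26·e^X
At X = 16: dY/dX = 26·e^16, Y = 26·e^16

Elasticity = (26·e^16) · (16 / (26·e^16)) = 16

Interpretation: for a small percentage change in X, the percentage change in Y is approximately 16.00 times as large.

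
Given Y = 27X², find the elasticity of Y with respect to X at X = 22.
Elasticity = 2

Elasticity = (dY/dX) · (X/Y)

dY/dX = 54·X
At X = 22: dY/dX = 1188, Y = 13068

Elasticity = 1188 · (22 / 13068) = 2

Interpretation: for a small percentage change in X, the percentage change in Y is approximately 2.00 times as large.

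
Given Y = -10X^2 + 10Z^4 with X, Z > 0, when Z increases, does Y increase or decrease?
Y increases

Taking the partial derivative:
∂Y/∂Z = 40Z^3

∂Y/∂Z = 40Z^3 > 0 (assuming positive values)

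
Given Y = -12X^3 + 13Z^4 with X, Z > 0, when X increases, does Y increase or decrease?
Y decreases

Taking the partial derivative:
∂Y/∂X = -36X^2

∂Y/∂X = -36X^2 < 0 (assuming positive values)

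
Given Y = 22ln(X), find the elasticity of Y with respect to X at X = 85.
Elasticity = 1/ln(85) ≈ 0.2251

Elasticity = (dY/dX) · (X/Y)

dY/dX = 22/X
At X = 85: dY/dX = 22/85, Y = 22·ln(85)

Elasticity = (22/85) · (85 / (22·ln(85))) = 1/ln(85) ≈ 0.2251

Interpretation: for a small percentage change in X, the percentage change in Y is approximately 0.23 times as large.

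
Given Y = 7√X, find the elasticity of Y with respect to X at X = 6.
Elasticity = 1/2

Elasticity = (dY/dX) · (X/Y)

dY/dX = 7/(2·√X)
At X = 6: dY/dX = 7·√6/12, Y = 7·√6

Elasticity = (7·√6/12) · (6 / (7·√6)) = 1/2

Interpretation: for a small percentage change in X, the percentage change in Y is approximately 0.50 times as large.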